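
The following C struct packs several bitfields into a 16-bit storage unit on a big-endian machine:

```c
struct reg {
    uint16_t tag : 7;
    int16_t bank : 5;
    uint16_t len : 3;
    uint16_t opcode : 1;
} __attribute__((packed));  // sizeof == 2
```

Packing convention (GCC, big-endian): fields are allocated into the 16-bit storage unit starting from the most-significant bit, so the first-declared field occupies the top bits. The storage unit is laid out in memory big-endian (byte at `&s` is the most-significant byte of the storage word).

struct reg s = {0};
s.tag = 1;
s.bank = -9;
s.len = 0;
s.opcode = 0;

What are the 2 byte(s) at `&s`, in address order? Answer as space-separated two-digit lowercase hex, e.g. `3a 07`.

03 70

tag:7 = 1 → 0x1 << 9 → word 0x0200
bank:5 = -9 → 0x17 << 4 → word 0x0370
len:3 = 0 → 0x0 << 1 → word 0x0370
opcode:1 = 0 → 0x0 << 0 → word 0x0370
word = 0x0370 → big-endian bytes:
  [0]=0x03  [1]=0x70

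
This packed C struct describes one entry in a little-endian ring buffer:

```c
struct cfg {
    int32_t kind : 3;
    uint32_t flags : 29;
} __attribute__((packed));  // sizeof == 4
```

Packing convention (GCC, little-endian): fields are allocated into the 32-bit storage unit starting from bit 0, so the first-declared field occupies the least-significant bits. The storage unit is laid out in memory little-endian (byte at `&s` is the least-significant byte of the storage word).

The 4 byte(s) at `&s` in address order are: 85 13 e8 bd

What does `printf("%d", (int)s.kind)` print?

-3

[0]=0x85 [1]=0x13 [2]=0xe8 [3]=0xbd (little-endian) → word 0xbde81385
kind [0+:3] = (word>>0) & 0x7 = 5  ←
flags [3+:29] = (word>>3) & 0x1fffffff = 398262896
kind signed 3b, MSB=1: 5 - 8 = -3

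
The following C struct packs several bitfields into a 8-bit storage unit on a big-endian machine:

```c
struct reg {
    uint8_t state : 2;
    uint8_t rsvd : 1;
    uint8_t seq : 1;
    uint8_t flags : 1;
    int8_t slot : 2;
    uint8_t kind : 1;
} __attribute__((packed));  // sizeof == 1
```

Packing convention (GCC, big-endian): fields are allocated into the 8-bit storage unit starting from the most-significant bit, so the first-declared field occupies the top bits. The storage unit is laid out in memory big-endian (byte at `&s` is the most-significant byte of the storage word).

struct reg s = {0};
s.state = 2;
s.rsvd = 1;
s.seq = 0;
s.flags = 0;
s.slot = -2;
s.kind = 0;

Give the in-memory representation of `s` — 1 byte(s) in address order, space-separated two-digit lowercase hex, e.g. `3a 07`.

a4

state:2 = 2 → 0x2 << 6 → word 0x80
rsvd:1 = 1 → 0x1 << 5 → word 0xa0
seq:1 = 0 → 0x0 << 4 → word 0xa0
flags:1 = 0 → 0x0 << 3 → word 0xa0
slot:2 = -2 → 0x2 << 1 → word 0xa4
kind:1 = 0 → 0x0 << 0 → word 0xa4
word = 0xa4 → big-endian bytes:
  [0]=0xa4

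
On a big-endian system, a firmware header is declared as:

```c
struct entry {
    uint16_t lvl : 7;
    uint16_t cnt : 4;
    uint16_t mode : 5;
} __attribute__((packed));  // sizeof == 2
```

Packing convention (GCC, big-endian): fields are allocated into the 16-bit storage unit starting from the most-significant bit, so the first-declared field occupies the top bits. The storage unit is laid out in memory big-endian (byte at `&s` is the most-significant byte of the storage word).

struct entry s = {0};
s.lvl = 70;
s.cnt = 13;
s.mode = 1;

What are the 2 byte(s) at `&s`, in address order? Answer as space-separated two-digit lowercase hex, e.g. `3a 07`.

8d a1

lvl (7b) val=70 bits=0x46 at bit 9: 0x8c00
cnt (4b) val=13 bits=0xd at bit 5: 0x8da0
mode (5b) val=1 bits=0x1 at bit 0: 0x8da1
word = 0x8da1 → big-endian bytes:
  [0]=0x8d  [1]=0xa1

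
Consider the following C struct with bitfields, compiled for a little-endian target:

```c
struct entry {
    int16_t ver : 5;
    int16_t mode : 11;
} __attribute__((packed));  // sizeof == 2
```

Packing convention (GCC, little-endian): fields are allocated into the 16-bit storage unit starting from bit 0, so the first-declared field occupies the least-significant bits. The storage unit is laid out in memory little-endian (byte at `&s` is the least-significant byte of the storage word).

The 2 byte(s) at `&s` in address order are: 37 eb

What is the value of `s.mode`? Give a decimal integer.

[0]=0x37 [1]=0xeb (little-endian) → word 0xeb37
ver:5 @ bit 0 → (0xeb37>>0)&0x1f = 0x17
mode:11 @ bit 5 → (0xeb37>>5)&0x7ff = 0x759  ←
mode signed 11b, MSB=1: 1881 - 2048 = -167

-167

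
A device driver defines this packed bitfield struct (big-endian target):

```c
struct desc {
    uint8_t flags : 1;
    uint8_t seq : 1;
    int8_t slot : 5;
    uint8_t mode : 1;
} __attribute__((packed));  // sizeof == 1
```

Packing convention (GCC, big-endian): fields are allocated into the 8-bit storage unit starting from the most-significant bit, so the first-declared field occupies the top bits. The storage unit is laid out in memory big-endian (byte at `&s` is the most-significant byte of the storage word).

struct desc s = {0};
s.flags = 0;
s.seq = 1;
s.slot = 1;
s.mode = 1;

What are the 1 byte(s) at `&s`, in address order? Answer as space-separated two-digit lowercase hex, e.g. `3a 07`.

flags (1b) val=0 bits=0x0 at bit 7: 0x00
seq (1b) val=1 bits=0x1 at bit 6: 0x40
slot (5b) val=1 bits=0x1 at bit 1: 0x42
mode (1b) val=1 bits=0x1 at bit 0: 0x43
word = 0x43 → big-endian bytes:
  [0]=0x43

43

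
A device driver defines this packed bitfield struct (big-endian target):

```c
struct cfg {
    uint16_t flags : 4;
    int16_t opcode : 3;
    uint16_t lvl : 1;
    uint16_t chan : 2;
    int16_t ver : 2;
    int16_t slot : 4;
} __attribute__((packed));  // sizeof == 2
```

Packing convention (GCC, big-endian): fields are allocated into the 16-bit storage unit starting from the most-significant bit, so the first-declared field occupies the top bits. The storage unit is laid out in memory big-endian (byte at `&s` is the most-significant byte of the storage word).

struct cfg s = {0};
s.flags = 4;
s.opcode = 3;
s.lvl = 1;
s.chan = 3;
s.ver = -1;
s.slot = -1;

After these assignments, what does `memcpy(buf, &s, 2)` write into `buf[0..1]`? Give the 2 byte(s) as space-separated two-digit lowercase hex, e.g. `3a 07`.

flags:4 = 4 → 0x4 << 12 → word 0x4000
opcode:3 = 3 → 0x3 << 9 → word 0x4600
lvl:1 = 1 → 0x1 << 8 → word 0x4700
chan:2 = 3 → 0x3 << 6 → word 0x47c0
ver:2 = -1 → 0x3 << 4 → word 0x47f0
slot:4 = -1 → 0xf << 0 → word 0x47ff
word = 0x47ff → big-endian bytes:
  [0]=0x47  [1]=0xff

47 ff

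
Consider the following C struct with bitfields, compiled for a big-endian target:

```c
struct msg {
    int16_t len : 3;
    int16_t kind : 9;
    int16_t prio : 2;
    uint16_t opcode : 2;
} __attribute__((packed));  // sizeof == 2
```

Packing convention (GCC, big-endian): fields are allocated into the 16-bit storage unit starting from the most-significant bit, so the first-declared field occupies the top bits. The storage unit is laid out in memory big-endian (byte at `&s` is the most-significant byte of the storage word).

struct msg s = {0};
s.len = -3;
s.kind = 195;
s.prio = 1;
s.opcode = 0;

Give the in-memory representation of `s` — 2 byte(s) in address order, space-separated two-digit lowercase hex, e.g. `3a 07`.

len:3 = -3 → 0x5 << 13 → word 0xa000
kind:9 = 195 → 0xc3 << 4 → word 0xac30
prio:2 = 1 → 0x1 << 2 → word 0xac34
opcode:2 = 0 → 0x0 << 0 → word 0xac34
word = 0xac34 → big-endian bytes:
  [0]=0xac  [1]=0x34

ac 34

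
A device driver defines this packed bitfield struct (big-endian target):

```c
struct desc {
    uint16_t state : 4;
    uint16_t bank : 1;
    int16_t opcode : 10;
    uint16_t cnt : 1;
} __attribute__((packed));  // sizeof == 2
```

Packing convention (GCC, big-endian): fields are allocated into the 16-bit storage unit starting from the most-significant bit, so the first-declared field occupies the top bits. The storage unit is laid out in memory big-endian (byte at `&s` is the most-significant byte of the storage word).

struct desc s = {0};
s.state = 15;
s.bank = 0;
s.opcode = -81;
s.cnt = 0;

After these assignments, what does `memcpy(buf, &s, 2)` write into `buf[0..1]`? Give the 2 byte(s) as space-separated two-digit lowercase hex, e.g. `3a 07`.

state:4 = 15 → 0xf << 12 → word 0xf000
bank:1 = 0 → 0x0 << 11 → word 0xf000
opcode:10 = -81 → 0x3af << 1 → word 0xf75e
cnt:1 = 0 → 0x0 << 0 → word 0xf75e
word = 0xf75e → big-endian bytes:
  [0]=0xf7  [1]=0x5e

f7 5e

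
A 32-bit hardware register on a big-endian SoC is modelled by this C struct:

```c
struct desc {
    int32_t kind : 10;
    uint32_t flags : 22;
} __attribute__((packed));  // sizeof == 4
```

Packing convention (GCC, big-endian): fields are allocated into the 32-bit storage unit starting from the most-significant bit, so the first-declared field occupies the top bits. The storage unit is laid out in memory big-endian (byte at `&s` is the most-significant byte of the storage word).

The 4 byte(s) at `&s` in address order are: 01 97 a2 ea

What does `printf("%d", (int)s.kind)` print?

6

[0]=0x01 [1]=0x97 [2]=0xa2 [3]=0xea (big-endian) → word 0x0197a2ea
kind:10 @ bit 22 → (0x0197a2ea>>22)&0x3ff = 0x6  ←
flags:22 @ bit 0 → (0x0197a2ea>>0)&0x3fffff = 0x17a2ea
kind signed 10b, MSB=0: value = 6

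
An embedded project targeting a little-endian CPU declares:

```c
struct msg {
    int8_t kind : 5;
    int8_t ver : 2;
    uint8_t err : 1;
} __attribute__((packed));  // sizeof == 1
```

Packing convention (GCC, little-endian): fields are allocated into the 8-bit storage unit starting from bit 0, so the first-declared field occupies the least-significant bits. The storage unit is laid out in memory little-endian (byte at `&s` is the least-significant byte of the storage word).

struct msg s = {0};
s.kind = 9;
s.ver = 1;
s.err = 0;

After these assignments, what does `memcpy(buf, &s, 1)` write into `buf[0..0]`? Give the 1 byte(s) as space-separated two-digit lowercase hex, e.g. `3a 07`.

kind (5b) val=9 bits=0x9 at bit 0: 0x09
ver (2b) val=1 bits=0x1 at bit 5: 0x29
err (1b) val=0 bits=0x0 at bit 7: 0x29
word = 0x29 → little-endian bytes:
  [0]=0x29

29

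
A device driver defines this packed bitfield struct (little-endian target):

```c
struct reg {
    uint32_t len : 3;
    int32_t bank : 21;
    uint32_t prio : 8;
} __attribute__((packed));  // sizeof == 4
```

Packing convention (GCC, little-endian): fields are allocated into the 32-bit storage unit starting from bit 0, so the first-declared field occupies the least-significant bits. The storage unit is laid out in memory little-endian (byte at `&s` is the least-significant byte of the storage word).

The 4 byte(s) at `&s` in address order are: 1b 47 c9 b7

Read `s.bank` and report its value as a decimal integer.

[0]=0x1b [1]=0x47 [2]=0xc9 [3]=0xb7 (little-endian) → word 0xb7c9471b
len [0+:3] = (word>>0) & 0x7 = 3
bank [3+:21] = (word>>3) & 0x1fffff = 1648867  ←
prio [24+:8] = (word>>24) & 0xff = 183
bank signed 21b, MSB=1: 1648867 - 2097152 = -448285

-448285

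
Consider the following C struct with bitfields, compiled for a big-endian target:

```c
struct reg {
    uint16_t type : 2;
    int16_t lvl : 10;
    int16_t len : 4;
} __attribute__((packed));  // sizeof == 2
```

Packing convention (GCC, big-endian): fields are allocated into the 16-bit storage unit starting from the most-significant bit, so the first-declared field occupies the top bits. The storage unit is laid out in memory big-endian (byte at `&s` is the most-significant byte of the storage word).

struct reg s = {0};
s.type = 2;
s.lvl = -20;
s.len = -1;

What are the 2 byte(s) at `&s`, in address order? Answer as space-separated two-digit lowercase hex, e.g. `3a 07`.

[14+:2] type=2 & 0x3 = 0x2; word=0x8000
[4+:10] lvl=-20 & 0x3ff = 0x3ec; word=0xbec0
[0+:4] len=-1 & 0xf = 0xf; word=0xbecf
word = 0xbecf → big-endian bytes:
  [0]=0xbe  [1]=0xcf

be cf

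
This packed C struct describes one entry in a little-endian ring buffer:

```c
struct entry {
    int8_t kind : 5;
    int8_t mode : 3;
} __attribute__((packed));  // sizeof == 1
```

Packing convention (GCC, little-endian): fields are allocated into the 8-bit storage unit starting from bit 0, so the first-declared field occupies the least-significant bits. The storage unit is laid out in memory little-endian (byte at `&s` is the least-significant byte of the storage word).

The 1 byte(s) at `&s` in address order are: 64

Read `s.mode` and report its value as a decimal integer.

3

[0]=0x64 (little-endian) → word 0x64
kind [0+:5] = (word>>0) & 0x1f = 4
mode [5+:3] = (word>>5) & 0x7 = 3  ←
mode signed 3b, MSB=0: value = 3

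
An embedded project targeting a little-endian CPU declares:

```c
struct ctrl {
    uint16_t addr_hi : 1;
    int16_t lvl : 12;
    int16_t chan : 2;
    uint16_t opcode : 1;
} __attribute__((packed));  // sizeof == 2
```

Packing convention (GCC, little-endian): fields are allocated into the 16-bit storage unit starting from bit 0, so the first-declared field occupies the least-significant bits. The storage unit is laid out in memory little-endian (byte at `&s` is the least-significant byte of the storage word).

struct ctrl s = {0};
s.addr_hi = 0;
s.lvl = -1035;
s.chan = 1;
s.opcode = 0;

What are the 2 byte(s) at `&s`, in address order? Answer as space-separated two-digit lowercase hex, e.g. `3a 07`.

addr_hi:1 = 0 → 0x0 << 0 → word 0x0000
lvl:12 = -1035 → 0xbf5 << 1 → word 0x17ea
chan:2 = 1 → 0x1 << 13 → word 0x37ea
opcode:1 = 0 → 0x0 << 15 → word 0x37ea
word = 0x37ea → little-endian bytes:
  [0]=0xea  [1]=0x37

ea 37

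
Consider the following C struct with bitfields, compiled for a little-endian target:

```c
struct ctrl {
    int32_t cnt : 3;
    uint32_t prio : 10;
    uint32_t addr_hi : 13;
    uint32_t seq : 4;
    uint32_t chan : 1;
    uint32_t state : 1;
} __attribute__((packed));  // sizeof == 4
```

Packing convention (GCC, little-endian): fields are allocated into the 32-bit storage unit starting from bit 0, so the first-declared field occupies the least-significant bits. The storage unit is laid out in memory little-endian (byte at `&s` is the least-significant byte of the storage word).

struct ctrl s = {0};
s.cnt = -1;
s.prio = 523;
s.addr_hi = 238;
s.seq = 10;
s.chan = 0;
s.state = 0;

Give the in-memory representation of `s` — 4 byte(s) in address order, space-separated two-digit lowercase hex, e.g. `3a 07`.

5f d0 1d 28

cnt (3b) val=-1 bits=0x7 at bit 0: 0x00000007
prio (10b) val=523 bits=0x20b at bit 3: 0x0000105f
addr_hi (13b) val=238 bits=0xee at bit 13: 0x001dd05f
seq (4b) val=10 bits=0xa at bit 26: 0x281dd05f
chan (1b) val=0 bits=0x0 at bit 30: 0x281dd05f
state (1b) val=0 bits=0x0 at bit 31: 0x281dd05f
word = 0x281dd05f → little-endian bytes:
  [0]=0x5f  [1]=0xd0  [2]=0x1d  [3]=0x28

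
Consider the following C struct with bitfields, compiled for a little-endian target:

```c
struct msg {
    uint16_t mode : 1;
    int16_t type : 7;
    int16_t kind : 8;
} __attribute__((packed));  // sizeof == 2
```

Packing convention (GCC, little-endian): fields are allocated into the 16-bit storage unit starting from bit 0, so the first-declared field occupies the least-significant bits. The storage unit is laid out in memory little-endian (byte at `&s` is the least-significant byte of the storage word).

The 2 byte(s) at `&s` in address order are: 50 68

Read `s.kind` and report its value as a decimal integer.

104

[0]=0x50 [1]=0x68 (little-endian) → word 0x6850
mode:1 @ bit 0 → (0x6850>>0)&0x1 = 0x0
type:7 @ bit 1 → (0x6850>>1)&0x7f = 0x28
kind:8 @ bit 8 → (0x6850>>8)&0xff = 0x68  ←
kind signed 8b, MSB=0: value = 104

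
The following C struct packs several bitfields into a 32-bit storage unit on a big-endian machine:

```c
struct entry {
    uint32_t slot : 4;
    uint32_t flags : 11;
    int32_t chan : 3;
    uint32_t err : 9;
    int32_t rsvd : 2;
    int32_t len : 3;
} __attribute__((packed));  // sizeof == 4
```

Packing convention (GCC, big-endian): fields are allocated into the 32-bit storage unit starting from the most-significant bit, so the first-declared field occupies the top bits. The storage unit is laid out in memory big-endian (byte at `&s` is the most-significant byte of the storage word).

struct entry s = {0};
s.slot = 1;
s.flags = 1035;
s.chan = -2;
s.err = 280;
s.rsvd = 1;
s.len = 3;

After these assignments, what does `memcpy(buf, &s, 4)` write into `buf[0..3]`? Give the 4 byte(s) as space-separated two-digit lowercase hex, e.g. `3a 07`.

slot (4b) val=1 bits=0x1 at bit 28: 0x10000000
flags (11b) val=1035 bits=0x40b at bit 17: 0x18160000
chan (3b) val=-2 bits=0x6 at bit 14: 0x18178000
err (9b) val=280 bits=0x118 at bit 5: 0x1817a300
rsvd (2b) val=1 bits=0x1 at bit 3: 0x1817a308
len (3b) val=3 bits=0x3 at bit 0: 0x1817a30b
word = 0x1817a30b → big-endian bytes:
  [0]=0x18  [1]=0x17  [2]=0xa3  [3]=0x0b

18 17 a3 0b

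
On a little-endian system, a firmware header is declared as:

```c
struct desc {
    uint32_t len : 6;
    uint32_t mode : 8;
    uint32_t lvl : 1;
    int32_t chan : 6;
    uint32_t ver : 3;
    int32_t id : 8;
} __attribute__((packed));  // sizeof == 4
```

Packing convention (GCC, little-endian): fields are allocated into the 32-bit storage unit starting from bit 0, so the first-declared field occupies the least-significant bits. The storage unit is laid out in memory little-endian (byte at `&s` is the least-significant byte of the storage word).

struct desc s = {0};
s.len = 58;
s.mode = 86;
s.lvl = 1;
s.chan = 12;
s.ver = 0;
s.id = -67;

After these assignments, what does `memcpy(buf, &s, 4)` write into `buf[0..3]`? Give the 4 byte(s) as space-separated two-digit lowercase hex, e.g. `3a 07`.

ba 55 06 bd

len:6 = 58 → 0x3a << 0 → word 0x0000003a
mode:8 = 86 → 0x56 << 6 → word 0x000015ba
lvl:1 = 1 → 0x1 << 14 → word 0x000055ba
chan:6 = 12 → 0xc << 15 → word 0x000655ba
ver:3 = 0 → 0x0 << 21 → word 0x000655ba
id:8 = -67 → 0xbd << 24 → word 0xbd0655ba
word = 0xbd0655ba → little-endian bytes:
  [0]=0xba  [1]=0x55  [2]=0x06  [3]=0xbd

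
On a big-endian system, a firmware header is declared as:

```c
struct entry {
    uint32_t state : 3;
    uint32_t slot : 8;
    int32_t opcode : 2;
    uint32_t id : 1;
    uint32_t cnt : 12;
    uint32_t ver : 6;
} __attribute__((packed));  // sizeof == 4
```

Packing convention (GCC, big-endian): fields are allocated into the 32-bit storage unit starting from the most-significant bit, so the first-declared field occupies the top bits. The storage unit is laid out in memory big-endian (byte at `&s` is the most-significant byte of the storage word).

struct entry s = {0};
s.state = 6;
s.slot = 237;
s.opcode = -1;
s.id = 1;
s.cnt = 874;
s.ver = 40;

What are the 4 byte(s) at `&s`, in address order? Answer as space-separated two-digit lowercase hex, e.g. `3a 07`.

dd bc da a8

state (3b) val=6 bits=0x6 at bit 29: 0xc0000000
slot (8b) val=237 bits=0xed at bit 21: 0xdda00000
opcode (2b) val=-1 bits=0x3 at bit 19: 0xddb80000
id (1b) val=1 bits=0x1 at bit 18: 0xddbc0000
cnt (12b) val=874 bits=0x36a at bit 6: 0xddbcda80
ver (6b) val=40 bits=0x28 at bit 0: 0xddbcdaa8
word = 0xddbcdaa8 → big-endian bytes:
  [0]=0xdd  [1]=0xbc  [2]=0xda  [3]=0xa8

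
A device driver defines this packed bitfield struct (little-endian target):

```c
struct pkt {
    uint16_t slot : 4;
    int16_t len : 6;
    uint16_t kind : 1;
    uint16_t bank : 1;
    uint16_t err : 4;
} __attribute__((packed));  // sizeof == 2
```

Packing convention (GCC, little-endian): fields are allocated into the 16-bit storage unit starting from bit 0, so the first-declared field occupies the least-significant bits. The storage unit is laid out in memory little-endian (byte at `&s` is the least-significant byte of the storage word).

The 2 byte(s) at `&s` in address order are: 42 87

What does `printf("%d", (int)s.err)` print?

8

[0]=0x42 [1]=0x87 (little-endian) → word 0x8742
slot:4 @ bit 0 → (0x8742>>0)&0xf = 0x2
len:6 @ bit 4 → (0x8742>>4)&0x3f = 0x34
kind:1 @ bit 10 → (0x8742>>10)&0x1 = 0x1
bank:1 @ bit 11 → (0x8742>>11)&0x1 = 0x0
err:4 @ bit 12 → (0x8742>>12)&0xf = 0x8  ←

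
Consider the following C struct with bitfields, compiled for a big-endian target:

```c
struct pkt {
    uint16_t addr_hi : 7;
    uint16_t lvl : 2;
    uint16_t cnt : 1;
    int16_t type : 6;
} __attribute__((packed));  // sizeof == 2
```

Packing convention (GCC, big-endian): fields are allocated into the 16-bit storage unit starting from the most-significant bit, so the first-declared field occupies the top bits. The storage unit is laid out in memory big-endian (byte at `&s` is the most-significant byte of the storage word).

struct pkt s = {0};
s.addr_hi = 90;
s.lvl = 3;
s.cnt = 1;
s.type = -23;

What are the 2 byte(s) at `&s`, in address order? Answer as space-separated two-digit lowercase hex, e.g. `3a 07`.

b5 e9

addr_hi:7 = 90 → 0x5a << 9 → word 0xb400
lvl:2 = 3 → 0x3 << 7 → word 0xb580
cnt:1 = 1 → 0x1 << 6 → word 0xb5c0
type:6 = -23 → 0x29 << 0 → word 0xb5e9
word = 0xb5e9 → big-endian bytes:
  [0]=0xb5  [1]=0xe9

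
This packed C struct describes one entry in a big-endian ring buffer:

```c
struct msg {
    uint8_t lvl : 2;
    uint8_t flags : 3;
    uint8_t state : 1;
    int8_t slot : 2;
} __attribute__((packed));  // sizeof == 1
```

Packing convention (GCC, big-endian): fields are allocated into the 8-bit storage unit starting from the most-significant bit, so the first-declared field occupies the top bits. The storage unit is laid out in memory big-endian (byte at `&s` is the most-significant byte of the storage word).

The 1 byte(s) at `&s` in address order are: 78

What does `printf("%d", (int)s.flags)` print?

7

[0]=0x78 (big-endian) → word 0x78
lvl [6+:2] = (word>>6) & 0x3 = 1
flags [3+:3] = (word>>3) & 0x7 = 7  ←
state [2+:1] = (word>>2) & 0x1 = 0
slot [0+:2] = (word>>0) & 0x3 = 0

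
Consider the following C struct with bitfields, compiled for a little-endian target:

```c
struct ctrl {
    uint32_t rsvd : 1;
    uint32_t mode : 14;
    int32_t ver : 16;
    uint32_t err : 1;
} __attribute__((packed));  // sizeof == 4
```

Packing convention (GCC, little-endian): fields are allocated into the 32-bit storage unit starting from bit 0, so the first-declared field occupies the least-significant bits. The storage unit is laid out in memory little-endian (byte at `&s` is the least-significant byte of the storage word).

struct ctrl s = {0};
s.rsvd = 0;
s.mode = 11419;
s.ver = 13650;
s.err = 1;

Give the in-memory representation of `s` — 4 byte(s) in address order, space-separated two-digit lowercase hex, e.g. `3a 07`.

36 59 a9 9a

rsvd:1 = 0 → 0x0 << 0 → word 0x00000000
mode:14 = 11419 → 0x2c9b << 1 → word 0x00005936
ver:16 = 13650 → 0x3552 << 15 → word 0x1aa95936
err:1 = 1 → 0x1 << 31 → word 0x9aa95936
word = 0x9aa95936 → little-endian bytes:
  [0]=0x36  [1]=0x59  [2]=0xa9  [3]=0x9a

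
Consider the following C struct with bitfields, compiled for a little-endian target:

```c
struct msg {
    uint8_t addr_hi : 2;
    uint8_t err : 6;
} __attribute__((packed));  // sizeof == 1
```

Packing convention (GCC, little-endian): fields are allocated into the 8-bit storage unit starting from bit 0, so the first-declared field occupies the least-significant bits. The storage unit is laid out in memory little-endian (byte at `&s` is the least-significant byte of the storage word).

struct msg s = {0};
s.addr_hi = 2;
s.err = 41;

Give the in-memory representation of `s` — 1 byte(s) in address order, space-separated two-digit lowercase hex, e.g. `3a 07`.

a6

addr_hi (2b) val=2 bits=0x2 at bit 0: 0x02
err (6b) val=41 bits=0x29 at bit 2: 0xa6
word = 0xa6 → little-endian bytes:
  [0]=0xa6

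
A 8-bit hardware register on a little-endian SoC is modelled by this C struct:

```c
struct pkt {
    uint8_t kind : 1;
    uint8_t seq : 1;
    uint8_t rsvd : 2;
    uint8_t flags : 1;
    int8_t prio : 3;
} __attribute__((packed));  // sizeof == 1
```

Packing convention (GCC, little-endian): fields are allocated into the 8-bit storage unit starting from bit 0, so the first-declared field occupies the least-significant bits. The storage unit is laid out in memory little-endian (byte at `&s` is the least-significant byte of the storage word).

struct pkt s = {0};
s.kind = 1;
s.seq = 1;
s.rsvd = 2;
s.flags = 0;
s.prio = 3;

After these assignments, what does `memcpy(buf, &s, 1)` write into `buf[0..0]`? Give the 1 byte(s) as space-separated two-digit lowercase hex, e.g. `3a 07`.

6b

kind (1b) val=1 bits=0x1 at bit 0: 0x01
seq (1b) val=1 bits=0x1 at bit 1: 0x03
rsvd (2b) val=2 bits=0x2 at bit 2: 0x0b
flags (1b) val=0 bits=0x0 at bit 4: 0x0b
prio (3b) val=3 bits=0x3 at bit 5: 0x6b
word = 0x6b → little-endian bytes:
  [0]=0x6b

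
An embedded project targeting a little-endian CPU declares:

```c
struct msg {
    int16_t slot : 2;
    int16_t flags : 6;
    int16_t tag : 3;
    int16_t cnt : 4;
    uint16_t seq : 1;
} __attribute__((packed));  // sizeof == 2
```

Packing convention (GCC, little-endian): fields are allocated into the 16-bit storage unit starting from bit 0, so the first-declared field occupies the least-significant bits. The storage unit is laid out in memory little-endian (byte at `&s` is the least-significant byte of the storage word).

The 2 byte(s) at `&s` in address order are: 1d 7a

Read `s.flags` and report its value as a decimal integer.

[0]=0x1d [1]=0x7a (little-endian) → word 0x7a1d
slot:2 @ bit 0 → (0x7a1d>>0)&0x3 = 0x1
flags:6 @ bit 2 → (0x7a1d>>2)&0x3f = 0x7  ←
tag:3 @ bit 8 → (0x7a1d>>8)&0x7 = 0x2
cnt:4 @ bit 11 → (0x7a1d>>11)&0xf = 0xf
seq:1 @ bit 15 → (0x7a1d>>15)&0x1 = 0x0
flags signed 6b, MSB=0: value = 7

7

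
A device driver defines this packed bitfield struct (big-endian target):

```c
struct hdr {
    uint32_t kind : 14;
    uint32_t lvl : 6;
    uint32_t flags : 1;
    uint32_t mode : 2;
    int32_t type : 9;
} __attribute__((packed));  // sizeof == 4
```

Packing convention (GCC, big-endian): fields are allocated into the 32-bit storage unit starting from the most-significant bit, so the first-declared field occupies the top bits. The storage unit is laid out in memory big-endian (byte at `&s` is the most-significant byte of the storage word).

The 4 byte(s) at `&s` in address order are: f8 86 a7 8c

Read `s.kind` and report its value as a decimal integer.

15905

[0]=0xf8 [1]=0x86 [2]=0xa7 [3]=0x8c (big-endian) → word 0xf886a78c
kind [18+:14] = (word>>18) & 0x3fff = 15905  ←
lvl [12+:6] = (word>>12) & 0x3f = 42
flags [11+:1] = (word>>11) & 0x1 = 0
mode [9+:2] = (word>>9) & 0x3 = 3
type [0+:9] = (word>>0) & 0x1ff = 396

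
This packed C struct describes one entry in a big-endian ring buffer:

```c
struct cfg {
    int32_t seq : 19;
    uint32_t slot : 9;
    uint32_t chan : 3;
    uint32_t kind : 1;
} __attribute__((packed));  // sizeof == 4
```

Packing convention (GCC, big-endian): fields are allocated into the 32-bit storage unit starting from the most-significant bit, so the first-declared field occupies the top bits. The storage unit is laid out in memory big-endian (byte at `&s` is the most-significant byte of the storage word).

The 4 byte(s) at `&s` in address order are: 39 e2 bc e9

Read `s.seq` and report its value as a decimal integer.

118549

[0]=0x39 [1]=0xe2 [2]=0xbc [3]=0xe9 (big-endian) → word 0x39e2bce9
seq [13+:19] = (word>>13) & 0x7ffff = 118549  ←
slot [4+:9] = (word>>4) & 0x1ff = 462
chan [1+:3] = (word>>1) & 0x7 = 4
kind [0+:1] = (word>>0) & 0x1 = 1
seq signed 19b, MSB=0: value = 118549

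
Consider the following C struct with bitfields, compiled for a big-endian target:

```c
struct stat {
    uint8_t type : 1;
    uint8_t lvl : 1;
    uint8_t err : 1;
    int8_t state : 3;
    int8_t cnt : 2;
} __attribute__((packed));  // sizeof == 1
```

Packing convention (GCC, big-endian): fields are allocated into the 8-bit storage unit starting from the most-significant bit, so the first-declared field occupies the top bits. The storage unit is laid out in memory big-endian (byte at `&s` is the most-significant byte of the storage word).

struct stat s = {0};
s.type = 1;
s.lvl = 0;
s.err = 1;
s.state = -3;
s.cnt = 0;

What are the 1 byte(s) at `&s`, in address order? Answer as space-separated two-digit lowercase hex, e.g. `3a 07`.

b4

[7+:1] type=1 & 0x1 = 0x1; word=0x80
[6+:1] lvl=0 & 0x1 = 0x0; word=0x80
[5+:1] err=1 & 0x1 = 0x1; word=0xa0
[2+:3] state=-3 & 0x7 = 0x5; word=0xb4
[0+:2] cnt=0 & 0x3 = 0x0; word=0xb4
word = 0xb4 → big-endian bytes:
  [0]=0xb4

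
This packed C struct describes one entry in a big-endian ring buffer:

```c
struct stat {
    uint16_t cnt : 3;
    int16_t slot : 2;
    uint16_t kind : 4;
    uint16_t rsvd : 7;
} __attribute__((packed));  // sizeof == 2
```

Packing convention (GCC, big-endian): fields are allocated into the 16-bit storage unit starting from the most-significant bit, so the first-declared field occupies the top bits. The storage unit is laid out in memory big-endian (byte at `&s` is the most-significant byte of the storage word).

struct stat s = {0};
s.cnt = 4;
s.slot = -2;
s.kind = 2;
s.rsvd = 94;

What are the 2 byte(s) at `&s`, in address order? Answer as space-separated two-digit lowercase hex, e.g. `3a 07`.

91 5e

cnt:3 = 4 → 0x4 << 13 → word 0x8000
slot:2 = -2 → 0x2 << 11 → word 0x9000
kind:4 = 2 → 0x2 << 7 → word 0x9100
rsvd:7 = 94 → 0x5e << 0 → word 0x915e
word = 0x915e → big-endian bytes:
  [0]=0x91  [1]=0x5e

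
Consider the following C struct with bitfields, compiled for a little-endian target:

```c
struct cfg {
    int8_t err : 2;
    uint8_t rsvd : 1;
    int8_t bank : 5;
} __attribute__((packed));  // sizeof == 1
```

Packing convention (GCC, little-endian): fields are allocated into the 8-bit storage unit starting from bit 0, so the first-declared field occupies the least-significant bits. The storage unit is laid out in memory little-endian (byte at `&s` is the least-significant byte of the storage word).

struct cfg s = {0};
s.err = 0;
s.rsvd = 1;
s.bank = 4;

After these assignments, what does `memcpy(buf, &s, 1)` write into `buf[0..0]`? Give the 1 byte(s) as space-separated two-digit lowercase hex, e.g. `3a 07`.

24

err (2b) val=0 bits=0x0 at bit 0: 0x00
rsvd (1b) val=1 bits=0x1 at bit 2: 0x04
bank (5b) val=4 bits=0x4 at bit 3: 0x24
word = 0x24 → little-endian bytes:
  [0]=0x24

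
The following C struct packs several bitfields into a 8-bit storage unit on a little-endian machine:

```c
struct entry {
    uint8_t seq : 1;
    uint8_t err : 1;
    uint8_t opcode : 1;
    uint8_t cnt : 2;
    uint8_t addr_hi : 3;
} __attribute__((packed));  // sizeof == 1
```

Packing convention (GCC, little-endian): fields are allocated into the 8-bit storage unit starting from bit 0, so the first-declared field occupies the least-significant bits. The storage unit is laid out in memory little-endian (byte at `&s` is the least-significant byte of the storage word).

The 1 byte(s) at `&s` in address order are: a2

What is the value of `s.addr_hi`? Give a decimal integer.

[0]=0xa2 (little-endian) → word 0xa2
seq [0+:1] = (word>>0) & 0x1 = 0
err [1+:1] = (word>>1) & 0x1 = 1
opcode [2+:1] = (word>>2) & 0x1 = 0
cnt [3+:2] = (word>>3) & 0x3 = 0
addr_hi [5+:3] = (word>>5) & 0x7 = 5  ←

5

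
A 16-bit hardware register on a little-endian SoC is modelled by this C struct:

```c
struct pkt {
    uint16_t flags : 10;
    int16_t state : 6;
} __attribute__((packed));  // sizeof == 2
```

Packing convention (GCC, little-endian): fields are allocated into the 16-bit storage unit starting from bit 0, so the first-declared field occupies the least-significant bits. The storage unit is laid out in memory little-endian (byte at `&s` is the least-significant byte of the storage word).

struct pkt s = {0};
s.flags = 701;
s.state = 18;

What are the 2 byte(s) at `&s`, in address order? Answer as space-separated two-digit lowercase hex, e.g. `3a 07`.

flags:10 = 701 → 0x2bd << 0 → word 0x02bd
state:6 = 18 → 0x12 << 10 → word 0x4abd
word = 0x4abd → little-endian bytes:
  [0]=0xbd  [1]=0x4a

bd 4a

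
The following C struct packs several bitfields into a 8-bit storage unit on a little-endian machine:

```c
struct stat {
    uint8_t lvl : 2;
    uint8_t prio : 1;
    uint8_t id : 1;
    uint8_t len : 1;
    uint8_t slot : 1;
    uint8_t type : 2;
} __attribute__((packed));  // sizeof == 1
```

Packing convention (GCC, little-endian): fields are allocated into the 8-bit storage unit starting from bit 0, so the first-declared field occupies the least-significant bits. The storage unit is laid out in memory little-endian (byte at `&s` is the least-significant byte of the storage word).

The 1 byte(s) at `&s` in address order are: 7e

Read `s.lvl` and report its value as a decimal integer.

2

[0]=0x7e (little-endian) → word 0x7e
lvl [0+:2] = (word>>0) & 0x3 = 2  ←
prio [2+:1] = (word>>2) & 0x1 = 1
id [3+:1] = (word>>3) & 0x1 = 1
len [4+:1] = (word>>4) & 0x1 = 1
slot [5+:1] = (word>>5) & 0x1 = 1
type [6+:2] = (word>>6) & 0x3 = 1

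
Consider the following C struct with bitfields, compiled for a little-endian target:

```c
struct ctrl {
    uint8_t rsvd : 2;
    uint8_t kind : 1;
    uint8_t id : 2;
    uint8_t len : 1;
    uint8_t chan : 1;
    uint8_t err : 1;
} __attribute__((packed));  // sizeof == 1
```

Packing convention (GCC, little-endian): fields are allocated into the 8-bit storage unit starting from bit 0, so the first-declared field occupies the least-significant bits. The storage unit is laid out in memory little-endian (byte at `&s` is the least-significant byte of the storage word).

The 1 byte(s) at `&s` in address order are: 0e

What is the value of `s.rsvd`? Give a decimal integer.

[0]=0x0e (little-endian) → word 0x0e
rsvd [0+:2] = (word>>0) & 0x3 = 2  ←
kind [2+:1] = (word>>2) & 0x1 = 1
id [3+:2] = (word>>3) & 0x3 = 1
len [5+:1] = (word>>5) & 0x1 = 0
chan [6+:1] = (word>>6) & 0x1 = 0
err [7+:1] = (word>>7) & 0x1 = 0

2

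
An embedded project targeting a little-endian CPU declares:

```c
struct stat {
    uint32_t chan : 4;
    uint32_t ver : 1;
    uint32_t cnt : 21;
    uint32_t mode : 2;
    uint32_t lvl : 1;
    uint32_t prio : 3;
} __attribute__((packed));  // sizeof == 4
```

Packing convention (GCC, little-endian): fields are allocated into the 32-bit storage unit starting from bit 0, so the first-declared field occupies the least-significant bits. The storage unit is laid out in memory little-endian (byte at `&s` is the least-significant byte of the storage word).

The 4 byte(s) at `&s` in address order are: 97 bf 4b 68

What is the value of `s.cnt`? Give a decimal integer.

155132

[0]=0x97 [1]=0xbf [2]=0x4b [3]=0x68 (little-endian) → word 0x684bbf97
chan [0+:4] = (word>>0) & 0xf = 7
ver [4+:1] = (word>>4) & 0x1 = 1
cnt [5+:21] = (word>>5) & 0x1fffff = 155132  ←
mode [26+:2] = (word>>26) & 0x3 = 2
lvl [28+:1] = (word>>28) & 0x1 = 0
prio [29+:3] = (word>>29) & 0x7 = 3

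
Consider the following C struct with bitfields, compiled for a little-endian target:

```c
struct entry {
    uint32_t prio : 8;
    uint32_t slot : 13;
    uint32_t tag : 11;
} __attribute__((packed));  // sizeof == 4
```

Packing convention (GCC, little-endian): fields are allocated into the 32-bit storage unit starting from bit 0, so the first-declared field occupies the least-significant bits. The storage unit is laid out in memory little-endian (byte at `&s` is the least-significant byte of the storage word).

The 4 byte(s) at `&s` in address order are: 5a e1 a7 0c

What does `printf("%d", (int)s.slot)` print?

2017

[0]=0x5a [1]=0xe1 [2]=0xa7 [3]=0x0c (little-endian) → word 0x0ca7e15a
prio [0+:8] = (word>>0) & 0xff = 90
slot [8+:13] = (word>>8) & 0x1fff = 2017  ←
tag [21+:11] = (word>>21) & 0x7ff = 101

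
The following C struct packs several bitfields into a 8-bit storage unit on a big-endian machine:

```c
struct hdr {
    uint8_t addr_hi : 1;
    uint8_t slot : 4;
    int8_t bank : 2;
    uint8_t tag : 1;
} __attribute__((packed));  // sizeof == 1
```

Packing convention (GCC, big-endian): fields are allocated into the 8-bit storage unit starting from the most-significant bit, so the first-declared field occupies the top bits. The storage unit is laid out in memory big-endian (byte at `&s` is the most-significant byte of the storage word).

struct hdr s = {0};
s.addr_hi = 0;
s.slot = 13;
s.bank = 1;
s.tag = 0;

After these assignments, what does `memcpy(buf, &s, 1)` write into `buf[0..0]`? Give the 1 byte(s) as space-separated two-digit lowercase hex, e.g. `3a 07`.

addr_hi (1b) val=0 bits=0x0 at bit 7: 0x00
slot (4b) val=13 bits=0xd at bit 3: 0x68
bank (2b) val=1 bits=0x1 at bit 1: 0x6a
tag (1b) val=0 bits=0x0 at bit 0: 0x6a
word = 0x6a → big-endian bytes:
  [0]=0x6a

6a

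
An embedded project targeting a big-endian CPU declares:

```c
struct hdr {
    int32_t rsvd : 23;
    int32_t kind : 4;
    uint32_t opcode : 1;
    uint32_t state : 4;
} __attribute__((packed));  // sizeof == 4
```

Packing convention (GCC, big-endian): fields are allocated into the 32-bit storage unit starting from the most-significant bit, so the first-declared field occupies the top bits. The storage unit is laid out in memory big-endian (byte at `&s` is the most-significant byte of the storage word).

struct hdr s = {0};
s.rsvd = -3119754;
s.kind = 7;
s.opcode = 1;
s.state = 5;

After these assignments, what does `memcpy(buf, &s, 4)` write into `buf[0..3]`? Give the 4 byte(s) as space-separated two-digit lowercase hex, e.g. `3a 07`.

a0 ca ec f5

[9+:23] rsvd=-3119754 & 0x7fffff = 0x506576; word=0xa0caec00
[5+:4] kind=7 & 0xf = 0x7; word=0xa0caece0
[4+:1] opcode=1 & 0x1 = 0x1; word=0xa0caecf0
[0+:4] state=5 & 0xf = 0x5; word=0xa0caecf5
word = 0xa0caecf5 → big-endian bytes:
  [0]=0xa0  [1]=0xca  [2]=0xec  [3]=0xf5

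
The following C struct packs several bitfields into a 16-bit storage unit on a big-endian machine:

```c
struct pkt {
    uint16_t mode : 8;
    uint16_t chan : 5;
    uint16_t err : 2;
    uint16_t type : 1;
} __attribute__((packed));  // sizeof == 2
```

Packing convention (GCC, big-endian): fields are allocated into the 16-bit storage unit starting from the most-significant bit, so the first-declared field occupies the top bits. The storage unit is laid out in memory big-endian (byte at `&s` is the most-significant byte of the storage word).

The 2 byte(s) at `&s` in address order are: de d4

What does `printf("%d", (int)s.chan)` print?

[0]=0xde [1]=0xd4 (big-endian) → word 0xded4
mode:8 @ bit 8 → (0xded4>>8)&0xff = 0xde
chan:5 @ bit 3 → (0xded4>>3)&0x1f = 0x1a  ←
err:2 @ bit 1 → (0xded4>>1)&0x3 = 0x2
type:1 @ bit 0 → (0xded4>>0)&0x1 = 0x0

26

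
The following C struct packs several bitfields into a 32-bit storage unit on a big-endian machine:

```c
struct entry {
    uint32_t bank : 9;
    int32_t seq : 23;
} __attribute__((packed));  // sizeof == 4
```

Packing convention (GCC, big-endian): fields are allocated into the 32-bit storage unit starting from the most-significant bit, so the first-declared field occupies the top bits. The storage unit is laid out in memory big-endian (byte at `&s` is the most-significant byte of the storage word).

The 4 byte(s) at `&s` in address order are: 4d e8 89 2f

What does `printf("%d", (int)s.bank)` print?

155

[0]=0x4d [1]=0xe8 [2]=0x89 [3]=0x2f (big-endian) → word 0x4de8892f
bank [23+:9] = (word>>23) & 0x1ff = 155  ←
seq [0+:23] = (word>>0) & 0x7fffff = 6850863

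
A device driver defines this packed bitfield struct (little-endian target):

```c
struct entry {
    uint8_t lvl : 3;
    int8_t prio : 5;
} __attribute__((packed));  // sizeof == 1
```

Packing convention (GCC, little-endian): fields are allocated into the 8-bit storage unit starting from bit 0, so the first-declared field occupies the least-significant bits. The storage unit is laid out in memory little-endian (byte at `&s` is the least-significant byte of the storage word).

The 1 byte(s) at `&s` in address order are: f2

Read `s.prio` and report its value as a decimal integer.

[0]=0xf2 (little-endian) → word 0xf2
lvl:3 @ bit 0 → (0xf2>>0)&0x7 = 0x2
prio:5 @ bit 3 → (0xf2>>3)&0x1f = 0x1e  ←
prio signed 5b, MSB=1: 30 - 32 = -2

-2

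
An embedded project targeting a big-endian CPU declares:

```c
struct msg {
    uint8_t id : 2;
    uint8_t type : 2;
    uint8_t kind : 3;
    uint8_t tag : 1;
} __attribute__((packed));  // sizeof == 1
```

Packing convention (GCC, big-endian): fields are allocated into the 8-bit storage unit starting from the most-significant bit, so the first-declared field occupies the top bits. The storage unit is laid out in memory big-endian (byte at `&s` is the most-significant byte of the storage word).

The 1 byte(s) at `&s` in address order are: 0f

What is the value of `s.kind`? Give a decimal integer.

7

[0]=0x0f (big-endian) → word 0x0f
id:2 @ bit 6 → (0x0f>>6)&0x3 = 0x0
type:2 @ bit 4 → (0x0f>>4)&0x3 = 0x0
kind:3 @ bit 1 → (0x0f>>1)&0x7 = 0x7  ←
tag:1 @ bit 0 → (0x0f>>0)&0x1 = 0x1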